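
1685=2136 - 451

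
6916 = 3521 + 3395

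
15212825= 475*32027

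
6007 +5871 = 11878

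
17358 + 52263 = 69621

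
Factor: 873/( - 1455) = -3/5 = - 3^1*5^( - 1)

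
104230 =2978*35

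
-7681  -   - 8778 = 1097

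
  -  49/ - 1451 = 49/1451  =  0.03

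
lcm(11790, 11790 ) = 11790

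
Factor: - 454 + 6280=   5826 = 2^1*3^1*971^1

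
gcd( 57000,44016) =24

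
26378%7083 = 5129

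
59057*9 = 531513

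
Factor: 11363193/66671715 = 3^2 * 5^(-1)*11^(-1 )*43^(-1 )*9397^( - 1)*420859^1 = 3787731/22223905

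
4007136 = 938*4272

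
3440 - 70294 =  - 66854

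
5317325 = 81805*65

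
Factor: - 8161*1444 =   -  2^2*19^2*8161^1 = -  11784484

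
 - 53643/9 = - 17881/3 = - 5960.33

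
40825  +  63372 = 104197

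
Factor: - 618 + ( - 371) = -23^1 * 43^1 = - 989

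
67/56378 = 67/56378 = 0.00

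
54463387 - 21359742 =33103645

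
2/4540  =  1/2270 = 0.00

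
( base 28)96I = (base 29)8HL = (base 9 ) 10836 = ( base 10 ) 7242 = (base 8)16112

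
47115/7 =6730 + 5/7  =  6730.71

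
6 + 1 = 7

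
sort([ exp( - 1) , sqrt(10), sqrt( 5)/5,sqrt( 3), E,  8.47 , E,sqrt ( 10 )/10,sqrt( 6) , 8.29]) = [ sqrt(10) /10,  exp (-1),sqrt (5) /5,sqrt(3),sqrt( 6),E, E, sqrt(10 ),  8.29,8.47]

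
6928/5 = 1385+3/5 = 1385.60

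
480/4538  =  240/2269 = 0.11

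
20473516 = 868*23587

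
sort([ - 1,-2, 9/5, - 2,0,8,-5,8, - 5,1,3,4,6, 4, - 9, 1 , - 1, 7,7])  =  [ - 9,  -  5, - 5, - 2,-2, - 1, - 1,  0,  1,  1,9/5,3,4,4, 6, 7,7,8,8 ] 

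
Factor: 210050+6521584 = 2^1*3^1*7^1 * 13^1 * 12329^1  =  6731634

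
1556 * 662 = 1030072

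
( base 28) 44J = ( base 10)3267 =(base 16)CC3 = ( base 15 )e7c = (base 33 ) 300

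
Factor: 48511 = 139^1*349^1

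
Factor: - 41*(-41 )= 41^2  =  1681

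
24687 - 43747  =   - 19060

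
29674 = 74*401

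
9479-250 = 9229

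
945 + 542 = 1487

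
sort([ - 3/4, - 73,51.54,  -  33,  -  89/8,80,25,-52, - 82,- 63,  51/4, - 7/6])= [ - 82, - 73, - 63, - 52,-33, - 89/8, - 7/6 ,-3/4,51/4,25,51.54,80]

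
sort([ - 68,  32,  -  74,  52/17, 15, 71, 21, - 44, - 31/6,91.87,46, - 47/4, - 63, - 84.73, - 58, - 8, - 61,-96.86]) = [ - 96.86, - 84.73,-74, - 68, - 63, - 61 ,-58,-44, - 47/4, - 8, - 31/6, 52/17, 15, 21,  32, 46, 71,91.87]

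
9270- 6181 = 3089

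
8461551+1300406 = 9761957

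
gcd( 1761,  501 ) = 3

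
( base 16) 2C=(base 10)44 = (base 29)1F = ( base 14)32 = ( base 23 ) 1L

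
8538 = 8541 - 3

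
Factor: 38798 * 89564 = 3474904072 = 2^3*19^1  *1021^1*22391^1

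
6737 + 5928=12665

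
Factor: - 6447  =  -3^1*7^1  *  307^1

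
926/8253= 926/8253 = 0.11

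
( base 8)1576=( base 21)20C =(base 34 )qa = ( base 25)1AJ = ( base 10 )894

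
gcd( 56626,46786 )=2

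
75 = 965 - 890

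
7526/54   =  3763/27 = 139.37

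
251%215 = 36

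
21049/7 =3007 = 3007.00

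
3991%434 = 85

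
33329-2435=30894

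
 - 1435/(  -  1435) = 1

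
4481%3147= 1334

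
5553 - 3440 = 2113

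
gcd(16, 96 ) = 16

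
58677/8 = 7334 + 5/8 = 7334.62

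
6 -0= 6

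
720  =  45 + 675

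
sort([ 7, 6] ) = [6, 7 ]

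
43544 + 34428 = 77972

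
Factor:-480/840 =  - 2^2 * 7^( - 1) = -  4/7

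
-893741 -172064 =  - 1065805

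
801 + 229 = 1030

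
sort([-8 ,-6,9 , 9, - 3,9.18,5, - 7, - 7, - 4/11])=[ -8, -7, - 7, - 6, - 3,-4/11, 5,9,9, 9.18 ] 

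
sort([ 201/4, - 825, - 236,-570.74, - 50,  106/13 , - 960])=[ - 960 ,-825 , - 570.74, - 236, - 50,106/13, 201/4]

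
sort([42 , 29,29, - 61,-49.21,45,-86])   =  [  -  86, - 61, - 49.21, 29,  29 , 42,  45]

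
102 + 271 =373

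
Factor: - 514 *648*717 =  - 238812624 = - 2^4*3^5*239^1*257^1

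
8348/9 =8348/9 = 927.56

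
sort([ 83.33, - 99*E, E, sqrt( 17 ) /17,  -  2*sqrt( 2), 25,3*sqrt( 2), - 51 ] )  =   [-99*E, - 51  , - 2*sqrt(2),sqrt( 17 ) /17,E,  3 *sqrt(2),25,83.33 ]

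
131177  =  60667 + 70510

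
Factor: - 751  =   - 751^1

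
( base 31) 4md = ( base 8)10673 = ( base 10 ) 4539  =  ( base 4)1012323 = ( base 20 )b6j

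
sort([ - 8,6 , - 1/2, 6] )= [ - 8,-1/2, 6,6]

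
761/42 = 761/42 = 18.12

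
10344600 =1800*5747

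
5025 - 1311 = 3714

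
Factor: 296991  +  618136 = 17^1* 53831^1=915127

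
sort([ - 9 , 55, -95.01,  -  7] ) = [ - 95.01, - 9, - 7, 55 ] 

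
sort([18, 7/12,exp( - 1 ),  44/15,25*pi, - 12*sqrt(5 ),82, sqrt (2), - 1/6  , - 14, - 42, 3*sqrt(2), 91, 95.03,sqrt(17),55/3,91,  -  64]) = [ - 64,-42, - 12*sqrt(5),-14, - 1/6,exp( - 1),7/12,sqrt( 2),44/15,sqrt(17),3*sqrt(2), 18,55/3,25*pi,82,91,91,95.03] 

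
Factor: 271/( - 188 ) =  - 2^( - 2 )*47^ ( - 1)*271^1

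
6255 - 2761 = 3494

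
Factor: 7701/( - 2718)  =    -  17/6 = -  2^(-1)*3^( - 1) * 17^1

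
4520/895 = 5 + 9/179=5.05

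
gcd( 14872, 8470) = 22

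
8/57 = 8/57=0.14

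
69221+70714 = 139935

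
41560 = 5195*8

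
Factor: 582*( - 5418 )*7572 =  - 2^4*3^4*7^1*43^1 * 97^1 * 631^1=- 23876605872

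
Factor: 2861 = 2861^1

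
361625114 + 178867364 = 540492478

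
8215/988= 8215/988 = 8.31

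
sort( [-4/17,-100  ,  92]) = [ - 100,-4/17 , 92]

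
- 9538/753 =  - 38/3 = - 12.67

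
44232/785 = 56+272/785 = 56.35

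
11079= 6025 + 5054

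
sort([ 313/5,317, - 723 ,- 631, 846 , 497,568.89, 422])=[ - 723,  -  631 , 313/5,317, 422 , 497,568.89, 846 ]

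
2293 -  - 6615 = 8908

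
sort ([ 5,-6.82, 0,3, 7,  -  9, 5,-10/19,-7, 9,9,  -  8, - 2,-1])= [ - 9 , - 8, - 7, - 6.82, - 2,-1, - 10/19, 0, 3, 5, 5, 7, 9, 9]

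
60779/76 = 799 + 55/76 = 799.72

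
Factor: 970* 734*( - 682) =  - 485570360 = - 2^3*5^1*11^1*31^1*97^1*367^1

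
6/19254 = 1/3209 = 0.00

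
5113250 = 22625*226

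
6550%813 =46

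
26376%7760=3096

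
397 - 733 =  - 336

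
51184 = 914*56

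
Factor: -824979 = - 3^1*274993^1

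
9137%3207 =2723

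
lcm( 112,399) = 6384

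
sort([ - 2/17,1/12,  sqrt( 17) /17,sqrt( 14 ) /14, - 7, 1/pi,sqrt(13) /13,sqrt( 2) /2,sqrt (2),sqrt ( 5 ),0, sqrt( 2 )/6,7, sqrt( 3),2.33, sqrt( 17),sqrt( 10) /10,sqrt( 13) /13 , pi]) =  [ - 7, - 2/17,0,1/12,sqrt( 2)/6, sqrt( 17 ) /17,sqrt( 14)/14, sqrt( 13) /13, sqrt( 13) /13,sqrt (10)/10,1/pi,sqrt( 2 )/2,sqrt(2), sqrt( 3),sqrt (5),  2.33,pi, sqrt( 17 ), 7]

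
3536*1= 3536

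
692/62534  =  346/31267 = 0.01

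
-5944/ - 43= 138 + 10/43 = 138.23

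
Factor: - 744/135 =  - 2^3 *3^( - 2 )*5^( - 1)*31^1 = - 248/45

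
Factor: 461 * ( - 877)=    - 461^1*877^1 = -404297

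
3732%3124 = 608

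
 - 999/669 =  - 333/223 = - 1.49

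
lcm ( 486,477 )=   25758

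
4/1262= 2/631 = 0.00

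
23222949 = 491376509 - 468153560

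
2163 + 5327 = 7490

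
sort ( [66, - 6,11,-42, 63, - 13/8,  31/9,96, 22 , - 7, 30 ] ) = [ - 42,-7,-6 ,-13/8, 31/9,  11, 22, 30 , 63, 66,96]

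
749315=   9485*79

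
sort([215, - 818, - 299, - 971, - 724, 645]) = [ - 971,-818,-724 , - 299, 215, 645]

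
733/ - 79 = - 10 + 57/79= -  9.28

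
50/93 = 50/93 = 0.54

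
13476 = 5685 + 7791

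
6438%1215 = 363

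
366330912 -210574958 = 155755954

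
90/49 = 1  +  41/49 = 1.84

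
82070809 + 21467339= 103538148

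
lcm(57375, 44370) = 3327750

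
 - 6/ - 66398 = 3/33199 = 0.00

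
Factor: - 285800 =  - 2^3*5^2 * 1429^1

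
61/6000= 61/6000 =0.01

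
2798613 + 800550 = 3599163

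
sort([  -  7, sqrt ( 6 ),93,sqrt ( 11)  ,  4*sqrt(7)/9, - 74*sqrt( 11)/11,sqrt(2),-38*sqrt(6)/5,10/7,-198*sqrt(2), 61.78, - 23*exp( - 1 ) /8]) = [  -  198*sqrt(2),-74*sqrt (11)/11,-38*sqrt(6 ) /5,-7,-23*exp(  -  1 ) /8, 4*sqrt( 7)/9, sqrt(2), 10/7,  sqrt(6 ),sqrt( 11 ),61.78,93 ] 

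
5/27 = 5/27 =0.19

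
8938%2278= 2104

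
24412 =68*359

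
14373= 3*4791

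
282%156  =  126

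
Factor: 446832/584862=2^3*3^1*29^1*911^(-1)  =  696/911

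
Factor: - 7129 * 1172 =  - 2^2*293^1*7129^1 = - 8355188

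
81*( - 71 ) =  - 5751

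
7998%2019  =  1941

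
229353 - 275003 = - 45650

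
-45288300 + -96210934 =-141499234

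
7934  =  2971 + 4963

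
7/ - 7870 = - 7/7870 = -0.00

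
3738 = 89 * 42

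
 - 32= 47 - 79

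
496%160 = 16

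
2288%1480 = 808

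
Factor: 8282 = 2^1*41^1*101^1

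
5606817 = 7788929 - 2182112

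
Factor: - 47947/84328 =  - 2^( - 3) * 83^( - 1)*127^( - 1)*47947^1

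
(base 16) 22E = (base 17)1fe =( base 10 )558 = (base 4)20232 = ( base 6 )2330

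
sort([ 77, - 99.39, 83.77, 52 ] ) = [ - 99.39, 52  ,  77, 83.77]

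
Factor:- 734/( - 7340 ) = 1/10 = 2^( - 1 ) * 5^( - 1 )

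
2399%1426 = 973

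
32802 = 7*4686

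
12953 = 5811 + 7142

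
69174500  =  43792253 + 25382247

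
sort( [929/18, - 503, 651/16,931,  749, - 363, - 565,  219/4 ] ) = [  -  565, - 503, - 363, 651/16, 929/18,  219/4, 749, 931 ]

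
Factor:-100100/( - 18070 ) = 2^1 * 5^1 * 7^1*11^1* 139^( - 1)=770/139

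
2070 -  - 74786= 76856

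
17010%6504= 4002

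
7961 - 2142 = 5819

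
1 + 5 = 6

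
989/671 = 989/671 = 1.47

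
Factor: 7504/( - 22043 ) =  - 16/47 = - 2^4*47^( - 1 )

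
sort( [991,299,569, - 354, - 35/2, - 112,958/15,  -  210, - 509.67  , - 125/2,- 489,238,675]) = [  -  509.67,-489,  -  354, - 210, - 112,-125/2, - 35/2,958/15, 238,299,569,675,991]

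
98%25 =23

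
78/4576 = 3/176 = 0.02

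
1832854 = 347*5282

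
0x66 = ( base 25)42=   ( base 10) 102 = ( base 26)3o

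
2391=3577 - 1186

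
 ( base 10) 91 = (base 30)31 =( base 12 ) 77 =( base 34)2n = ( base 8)133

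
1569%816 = 753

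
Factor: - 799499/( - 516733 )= 7^(  -  1) * 43^1*18593^1*73819^ ( - 1) 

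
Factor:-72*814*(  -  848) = 49699584 = 2^8 * 3^2*11^1*37^1 * 53^1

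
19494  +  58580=78074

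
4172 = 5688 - 1516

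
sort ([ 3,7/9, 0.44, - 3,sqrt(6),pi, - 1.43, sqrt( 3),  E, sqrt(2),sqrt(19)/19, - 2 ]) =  [ - 3, - 2, - 1.43,sqrt(19 ) /19 , 0.44, 7/9 , sqrt(2 ),sqrt(3),sqrt (6 ), E,3 , pi ]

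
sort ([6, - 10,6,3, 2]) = [- 10  ,  2, 3 , 6, 6 ]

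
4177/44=94 + 41/44=94.93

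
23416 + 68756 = 92172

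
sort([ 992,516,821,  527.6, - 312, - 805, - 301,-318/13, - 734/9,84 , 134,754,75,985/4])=[-805,-312, - 301,- 734/9,-318/13,75,84, 134,985/4, 516,  527.6,754,821, 992]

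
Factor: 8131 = 47^1*173^1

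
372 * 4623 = 1719756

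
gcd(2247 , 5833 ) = 1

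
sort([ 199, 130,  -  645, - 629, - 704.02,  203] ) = [ - 704.02,  -  645, - 629, 130, 199,  203 ] 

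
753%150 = 3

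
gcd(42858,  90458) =2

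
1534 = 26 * 59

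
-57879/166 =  - 349 + 55/166 = -348.67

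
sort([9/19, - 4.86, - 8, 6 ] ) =[ - 8, - 4.86,9/19,6 ]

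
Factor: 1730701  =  7^1*433^1*571^1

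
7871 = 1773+6098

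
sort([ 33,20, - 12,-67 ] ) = [ - 67, - 12, 20, 33 ]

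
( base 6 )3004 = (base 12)464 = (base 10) 652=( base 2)1010001100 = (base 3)220011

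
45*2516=113220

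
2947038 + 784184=3731222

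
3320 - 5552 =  - 2232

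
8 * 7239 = 57912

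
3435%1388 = 659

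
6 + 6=12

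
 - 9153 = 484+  - 9637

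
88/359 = 88/359 = 0.25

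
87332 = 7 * 12476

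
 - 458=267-725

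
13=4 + 9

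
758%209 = 131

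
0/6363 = 0 = 0.00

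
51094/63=51094/63 = 811.02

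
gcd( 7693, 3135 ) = 1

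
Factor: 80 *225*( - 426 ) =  - 2^5 * 3^3*5^3*71^1 = - 7668000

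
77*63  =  4851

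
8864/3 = 8864/3 = 2954.67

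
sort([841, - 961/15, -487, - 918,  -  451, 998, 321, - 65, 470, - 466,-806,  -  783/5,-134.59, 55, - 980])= [ - 980, - 918, - 806,  -  487, - 466, - 451, - 783/5, - 134.59, - 65, - 961/15, 55,321,470, 841,  998]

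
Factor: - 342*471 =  - 2^1*3^3 * 19^1*157^1  =  -161082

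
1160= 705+455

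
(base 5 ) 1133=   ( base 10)168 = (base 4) 2220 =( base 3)20020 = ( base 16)A8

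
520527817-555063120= - 34535303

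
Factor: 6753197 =11^1*757^1*811^1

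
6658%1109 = 4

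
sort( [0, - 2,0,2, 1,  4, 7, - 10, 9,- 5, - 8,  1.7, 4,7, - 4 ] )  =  [ - 10, - 8, - 5 , - 4, - 2, 0, 0, 1, 1.7, 2,4,  4,7 , 7, 9] 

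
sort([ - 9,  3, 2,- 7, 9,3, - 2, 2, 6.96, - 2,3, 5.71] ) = [-9, - 7,-2, - 2,2,2, 3,3,3,5.71, 6.96  ,  9]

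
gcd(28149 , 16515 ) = 3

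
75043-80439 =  - 5396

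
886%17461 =886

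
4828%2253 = 322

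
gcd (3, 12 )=3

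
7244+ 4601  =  11845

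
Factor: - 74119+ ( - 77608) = - 71^1*2137^1  =  - 151727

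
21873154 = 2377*9202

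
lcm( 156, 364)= 1092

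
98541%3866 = 1891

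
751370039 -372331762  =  379038277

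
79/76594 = 79/76594 = 0.00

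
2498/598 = 4 + 53/299 = 4.18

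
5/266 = 5/266 = 0.02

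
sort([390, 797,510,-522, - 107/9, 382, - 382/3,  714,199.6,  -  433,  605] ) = [ - 522, - 433, -382/3, - 107/9, 199.6,  382, 390,510, 605, 714, 797] 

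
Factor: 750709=19^1* 39511^1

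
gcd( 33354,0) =33354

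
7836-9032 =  - 1196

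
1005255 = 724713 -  - 280542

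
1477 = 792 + 685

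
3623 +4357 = 7980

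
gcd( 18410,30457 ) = 7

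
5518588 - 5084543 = 434045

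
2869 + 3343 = 6212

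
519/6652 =519/6652 = 0.08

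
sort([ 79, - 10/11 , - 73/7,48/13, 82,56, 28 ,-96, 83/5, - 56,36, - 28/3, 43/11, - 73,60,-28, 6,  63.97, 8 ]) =[-96 ,-73, - 56, - 28, -73/7, - 28/3,-10/11,48/13,43/11 , 6, 8,83/5,28,36,56, 60,63.97,79, 82] 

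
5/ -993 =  - 5/993 = - 0.01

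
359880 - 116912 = 242968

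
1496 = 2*748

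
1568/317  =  4 + 300/317 = 4.95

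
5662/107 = 5662/107  =  52.92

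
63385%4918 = 4369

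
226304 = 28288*8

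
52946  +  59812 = 112758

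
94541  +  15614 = 110155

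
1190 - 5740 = - 4550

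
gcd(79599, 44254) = 1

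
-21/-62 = 21/62 = 0.34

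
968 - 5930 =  - 4962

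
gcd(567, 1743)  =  21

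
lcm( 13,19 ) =247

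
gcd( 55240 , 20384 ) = 8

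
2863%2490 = 373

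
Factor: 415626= 2^1*3^1*53^1 * 1307^1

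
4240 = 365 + 3875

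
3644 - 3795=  - 151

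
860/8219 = 860/8219=0.10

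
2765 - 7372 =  -4607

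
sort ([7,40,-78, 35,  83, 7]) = [ - 78, 7, 7,  35,40,83 ]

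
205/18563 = 205/18563 = 0.01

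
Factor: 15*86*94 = 2^2 *3^1*5^1 * 43^1* 47^1=121260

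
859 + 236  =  1095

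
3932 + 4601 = 8533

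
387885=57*6805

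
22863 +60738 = 83601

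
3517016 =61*57656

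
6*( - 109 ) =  -654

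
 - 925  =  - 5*185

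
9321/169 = 717/13  =  55.15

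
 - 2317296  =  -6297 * 368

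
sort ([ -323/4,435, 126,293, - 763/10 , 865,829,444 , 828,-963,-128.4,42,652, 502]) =[ - 963,-128.4, - 323/4, -763/10,42, 126,  293, 435, 444, 502, 652, 828,829, 865]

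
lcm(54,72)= 216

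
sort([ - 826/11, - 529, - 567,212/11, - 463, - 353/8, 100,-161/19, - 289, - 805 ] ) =[ - 805, - 567,  -  529, - 463, - 289, - 826/11, - 353/8,  -  161/19, 212/11, 100]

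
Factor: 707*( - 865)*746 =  - 456220030=   -2^1*5^1*7^1*101^1*173^1 * 373^1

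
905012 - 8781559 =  - 7876547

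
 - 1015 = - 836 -179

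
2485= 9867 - 7382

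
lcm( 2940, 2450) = 14700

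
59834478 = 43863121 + 15971357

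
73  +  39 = 112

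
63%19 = 6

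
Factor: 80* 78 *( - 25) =-156000 =-2^5*3^1*5^3 * 13^1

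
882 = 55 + 827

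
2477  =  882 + 1595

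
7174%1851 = 1621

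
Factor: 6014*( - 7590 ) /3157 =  - 4149660/287 = - 2^2*3^1*5^1*7^( - 1)*23^1*31^1*41^ ( - 1 )*97^1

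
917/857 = 917/857 = 1.07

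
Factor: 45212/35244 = 3^( - 2 )*11^ ( - 1)*127^1 = 127/99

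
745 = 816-71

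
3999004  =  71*56324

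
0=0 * 4244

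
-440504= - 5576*79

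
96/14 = 48/7 = 6.86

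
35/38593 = 35/38593=0.00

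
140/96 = 1  +  11/24= 1.46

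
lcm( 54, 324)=324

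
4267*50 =213350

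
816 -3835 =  -3019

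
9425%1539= 191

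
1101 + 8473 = 9574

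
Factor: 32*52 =2^7*13^1  =  1664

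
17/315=17/315 = 0.05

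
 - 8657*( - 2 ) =17314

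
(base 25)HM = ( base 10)447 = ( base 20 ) 127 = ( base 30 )er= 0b110111111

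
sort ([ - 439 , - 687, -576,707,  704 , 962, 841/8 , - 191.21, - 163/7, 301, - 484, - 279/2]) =[ - 687, - 576, - 484, -439 , - 191.21,-279/2, - 163/7,841/8, 301 , 704, 707,  962 ]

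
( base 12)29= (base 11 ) 30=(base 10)33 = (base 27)16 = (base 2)100001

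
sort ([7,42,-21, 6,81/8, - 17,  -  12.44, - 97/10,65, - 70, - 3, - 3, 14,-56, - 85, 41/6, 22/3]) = [-85 , - 70, - 56, - 21,  -  17,-12.44, - 97/10, - 3, - 3 , 6,41/6,7, 22/3  ,  81/8, 14,42, 65] 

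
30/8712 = 5/1452  =  0.00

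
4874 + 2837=7711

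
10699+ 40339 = 51038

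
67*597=39999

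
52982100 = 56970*930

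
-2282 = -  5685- - 3403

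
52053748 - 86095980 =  - 34042232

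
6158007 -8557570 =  - 2399563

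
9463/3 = 3154 + 1/3 = 3154.33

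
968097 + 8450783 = 9418880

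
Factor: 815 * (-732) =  - 2^2*3^1*5^1*61^1*163^1 = - 596580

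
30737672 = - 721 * (  -  42632 )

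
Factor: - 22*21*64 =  - 29568 = -2^7*3^1*7^1 *11^1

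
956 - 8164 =- 7208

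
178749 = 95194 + 83555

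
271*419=113549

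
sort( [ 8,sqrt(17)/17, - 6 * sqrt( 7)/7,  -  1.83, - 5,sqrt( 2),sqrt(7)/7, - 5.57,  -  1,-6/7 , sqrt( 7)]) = [  -  5.57, - 5,  -  6 * sqrt( 7) /7, - 1.83, -1, - 6/7, sqrt( 17) /17,  sqrt(7)/7,sqrt( 2),sqrt( 7),8 ]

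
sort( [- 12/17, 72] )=[ - 12/17,  72]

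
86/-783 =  - 1 + 697/783 = - 0.11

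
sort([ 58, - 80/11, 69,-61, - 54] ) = [ - 61, - 54,-80/11, 58,69 ]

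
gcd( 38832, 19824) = 48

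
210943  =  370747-159804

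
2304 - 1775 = 529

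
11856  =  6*1976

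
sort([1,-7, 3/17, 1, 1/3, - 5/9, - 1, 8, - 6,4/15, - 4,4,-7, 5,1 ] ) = [ - 7, - 7, - 6, - 4, - 1, - 5/9, 3/17, 4/15, 1/3, 1, 1, 1, 4, 5, 8 ] 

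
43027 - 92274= - 49247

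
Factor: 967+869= 1836 = 2^2*3^3 * 17^1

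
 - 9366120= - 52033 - 9314087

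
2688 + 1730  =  4418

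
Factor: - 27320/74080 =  - 683/1852= - 2^( -2)*463^(  -  1 )* 683^1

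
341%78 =29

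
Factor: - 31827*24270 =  - 2^1*3^2*5^1*103^2 *809^1 = - 772441290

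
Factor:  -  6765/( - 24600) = 2^( -3 )*5^( - 1)*11^1 = 11/40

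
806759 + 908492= 1715251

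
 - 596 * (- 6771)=4035516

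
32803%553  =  176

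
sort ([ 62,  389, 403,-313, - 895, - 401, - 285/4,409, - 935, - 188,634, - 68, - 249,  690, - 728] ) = [ - 935, - 895, - 728,- 401 , - 313, - 249 , - 188, - 285/4,-68,62, 389, 403 , 409,634,690 ] 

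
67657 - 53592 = 14065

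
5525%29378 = 5525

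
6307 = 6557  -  250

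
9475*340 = 3221500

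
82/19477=82/19477 = 0.00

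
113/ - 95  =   - 113/95  =  -1.19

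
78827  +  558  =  79385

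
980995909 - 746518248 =234477661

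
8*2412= 19296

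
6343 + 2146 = 8489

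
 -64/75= -64/75 = -0.85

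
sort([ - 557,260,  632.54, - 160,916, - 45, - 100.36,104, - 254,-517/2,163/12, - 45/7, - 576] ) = [-576, - 557, - 517/2,-254,- 160, - 100.36, - 45, - 45/7,163/12,104,260,632.54,916 ]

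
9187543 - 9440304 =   -  252761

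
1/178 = 1/178 = 0.01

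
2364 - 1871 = 493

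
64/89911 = 64/89911 = 0.00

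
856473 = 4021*213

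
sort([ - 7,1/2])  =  [ - 7,1/2 ] 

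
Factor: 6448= 2^4 * 13^1 * 31^1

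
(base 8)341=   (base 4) 3201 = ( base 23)9i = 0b11100001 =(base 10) 225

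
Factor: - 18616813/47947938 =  - 2^( - 1)*3^(-1)*83^ ( - 1)*96281^( -1 )*18616813^1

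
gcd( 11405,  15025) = 5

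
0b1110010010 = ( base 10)914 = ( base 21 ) 21b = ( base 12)642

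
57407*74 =4248118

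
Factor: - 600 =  - 2^3 * 3^1 * 5^2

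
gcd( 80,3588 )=4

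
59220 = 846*70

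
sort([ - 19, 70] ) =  [ - 19, 70] 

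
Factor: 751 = 751^1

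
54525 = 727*75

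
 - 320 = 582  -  902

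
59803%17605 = 6988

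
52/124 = 13/31= 0.42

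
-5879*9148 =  - 53781092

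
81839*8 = 654712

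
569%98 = 79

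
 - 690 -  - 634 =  - 56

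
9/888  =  3/296= 0.01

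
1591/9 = 176 + 7/9 = 176.78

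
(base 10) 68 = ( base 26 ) 2G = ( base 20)38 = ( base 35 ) 1X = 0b1000100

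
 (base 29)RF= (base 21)1h0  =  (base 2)1100011110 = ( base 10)798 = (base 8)1436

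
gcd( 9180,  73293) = 3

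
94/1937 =94/1937 = 0.05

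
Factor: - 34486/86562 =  - 3^( - 3)* 7^( - 1 )*43^1*229^( - 1)*401^1  =  - 17243/43281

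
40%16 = 8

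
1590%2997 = 1590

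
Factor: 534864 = 2^4*3^1 * 11^1 * 1013^1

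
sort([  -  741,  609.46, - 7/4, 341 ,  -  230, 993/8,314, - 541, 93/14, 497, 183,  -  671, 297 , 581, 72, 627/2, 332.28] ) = [ - 741, - 671, - 541, - 230, - 7/4,93/14, 72,993/8, 183, 297, 627/2,314, 332.28, 341, 497, 581,609.46] 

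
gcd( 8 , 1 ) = 1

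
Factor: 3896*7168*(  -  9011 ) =  -  2^13*7^1 * 487^1*  9011^1 = - 251645943808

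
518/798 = 37/57 = 0.65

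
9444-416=9028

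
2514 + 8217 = 10731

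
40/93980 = 2/4699 = 0.00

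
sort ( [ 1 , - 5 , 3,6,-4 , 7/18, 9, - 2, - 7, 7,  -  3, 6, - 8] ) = [ - 8, - 7,  -  5, - 4, - 3, - 2, 7/18,1,3, 6, 6 , 7, 9]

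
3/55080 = 1/18360 =0.00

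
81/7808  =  81/7808 = 0.01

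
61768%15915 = 14023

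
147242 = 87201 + 60041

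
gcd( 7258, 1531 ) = 1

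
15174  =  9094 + 6080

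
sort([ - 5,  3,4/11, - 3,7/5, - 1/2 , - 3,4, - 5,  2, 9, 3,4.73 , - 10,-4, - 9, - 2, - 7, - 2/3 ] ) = [ - 10, - 9, - 7, - 5, - 5, - 4, - 3,  -  3 , - 2, - 2/3, - 1/2,  4/11,7/5 , 2,  3,3,4,4.73, 9]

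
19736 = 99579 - 79843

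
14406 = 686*21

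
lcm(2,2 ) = 2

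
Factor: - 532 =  - 2^2*7^1*19^1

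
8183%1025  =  1008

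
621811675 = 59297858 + 562513817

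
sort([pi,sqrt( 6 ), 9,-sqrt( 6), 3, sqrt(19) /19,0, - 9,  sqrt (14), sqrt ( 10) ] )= [ - 9, - sqrt (6 ),0, sqrt (19)/19,sqrt(6 ),  3,pi , sqrt ( 10),sqrt( 14 ),9] 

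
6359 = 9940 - 3581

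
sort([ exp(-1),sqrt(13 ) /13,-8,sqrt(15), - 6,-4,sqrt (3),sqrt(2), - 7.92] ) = [-8,-7.92, - 6,  -  4,sqrt(13 ) /13, exp(-1),sqrt(2), sqrt( 3), sqrt(15)]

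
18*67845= 1221210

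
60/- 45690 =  - 2/1523   =  - 0.00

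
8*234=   1872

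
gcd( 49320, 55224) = 72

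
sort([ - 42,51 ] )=[- 42 , 51]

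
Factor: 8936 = 2^3*1117^1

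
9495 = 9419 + 76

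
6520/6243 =6520/6243  =  1.04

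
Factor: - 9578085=-3^1* 5^1*11^1*58049^1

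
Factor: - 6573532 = - 2^2*7^1*234769^1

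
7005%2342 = 2321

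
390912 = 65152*6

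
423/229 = 423/229 = 1.85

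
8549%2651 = 596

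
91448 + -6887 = 84561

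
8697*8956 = 77890332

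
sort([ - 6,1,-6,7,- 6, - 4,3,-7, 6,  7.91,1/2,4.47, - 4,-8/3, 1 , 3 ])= [ - 7, - 6,-6, - 6,-4,-4,- 8/3,  1/2, 1, 1,3, 3, 4.47, 6, 7,7.91]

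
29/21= 29/21 = 1.38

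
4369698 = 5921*738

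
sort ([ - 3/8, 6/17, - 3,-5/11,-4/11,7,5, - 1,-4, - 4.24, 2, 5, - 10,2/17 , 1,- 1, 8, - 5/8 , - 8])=[ - 10, - 8, -4.24, - 4,-3, - 1,-1, - 5/8, - 5/11, - 3/8, - 4/11, 2/17,  6/17,1, 2, 5, 5, 7,8 ] 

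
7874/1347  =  7874/1347= 5.85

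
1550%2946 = 1550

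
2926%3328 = 2926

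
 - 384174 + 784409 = 400235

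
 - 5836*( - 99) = 577764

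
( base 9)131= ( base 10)109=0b1101101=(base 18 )61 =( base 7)214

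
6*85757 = 514542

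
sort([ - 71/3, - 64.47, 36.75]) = [ - 64.47, - 71/3,36.75] 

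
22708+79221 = 101929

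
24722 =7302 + 17420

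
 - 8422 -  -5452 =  - 2970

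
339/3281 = 339/3281 = 0.10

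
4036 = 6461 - 2425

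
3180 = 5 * 636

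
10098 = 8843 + 1255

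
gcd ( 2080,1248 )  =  416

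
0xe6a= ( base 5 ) 104230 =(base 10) 3690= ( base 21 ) 87F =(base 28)4jm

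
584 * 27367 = 15982328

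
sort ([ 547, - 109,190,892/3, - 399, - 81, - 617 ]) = [ - 617,-399,-109, - 81,190, 892/3,547 ]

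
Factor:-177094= - 2^1*88547^1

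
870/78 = 11 + 2/13=11.15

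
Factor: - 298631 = -298631^1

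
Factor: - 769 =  - 769^1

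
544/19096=68/2387= 0.03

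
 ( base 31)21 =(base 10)63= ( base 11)58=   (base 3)2100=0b111111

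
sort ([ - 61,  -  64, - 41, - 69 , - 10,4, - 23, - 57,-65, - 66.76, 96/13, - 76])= [ - 76, - 69, - 66.76, - 65, - 64,-61, - 57,-41, - 23, - 10, 4,96/13 ] 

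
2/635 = 2/635 = 0.00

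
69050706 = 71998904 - 2948198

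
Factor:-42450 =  - 2^1* 3^1*5^2*283^1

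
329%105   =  14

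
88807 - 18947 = 69860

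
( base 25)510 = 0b110001001110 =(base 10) 3150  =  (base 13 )1584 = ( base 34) 2OM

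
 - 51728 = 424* (-122) 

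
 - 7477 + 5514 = -1963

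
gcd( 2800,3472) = 112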